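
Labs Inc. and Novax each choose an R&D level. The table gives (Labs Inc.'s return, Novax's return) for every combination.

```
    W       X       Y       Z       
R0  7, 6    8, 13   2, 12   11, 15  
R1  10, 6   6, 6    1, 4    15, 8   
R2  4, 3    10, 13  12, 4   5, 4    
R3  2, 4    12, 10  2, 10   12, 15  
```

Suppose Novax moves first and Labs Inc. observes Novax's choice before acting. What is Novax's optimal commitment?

X

Work backward from Labs Inc.'s decision.
- W → Labs Inc. plays R1 (best of 7, 10, 4, 2); Novax gets 6.
- X → Labs Inc. plays R3 (best of 8, 6, 10, 12); Novax gets 10.
- Y → Labs Inc. plays R2 (best of 2, 1, 12, 2); Novax gets 4.
- Z → Labs Inc. plays R1 (best of 11, 15, 5, 12); Novax gets 8.
Maximizing over 6, 10, 4, 8, Novax chooses X. Subgame-perfect outcome: (R3, X) with payoffs (12, 10).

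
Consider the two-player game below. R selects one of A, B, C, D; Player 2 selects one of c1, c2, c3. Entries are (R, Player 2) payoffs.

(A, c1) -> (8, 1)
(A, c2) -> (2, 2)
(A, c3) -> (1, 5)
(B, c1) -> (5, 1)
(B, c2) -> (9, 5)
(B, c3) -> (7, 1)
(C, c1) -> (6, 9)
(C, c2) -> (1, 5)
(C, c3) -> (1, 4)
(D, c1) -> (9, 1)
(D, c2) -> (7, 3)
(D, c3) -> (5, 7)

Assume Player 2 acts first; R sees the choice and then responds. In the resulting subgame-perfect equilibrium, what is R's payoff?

R best-responds to each possible Player 2 move:
- c1: R compares 8, 5, 6, 9 and picks D; Player 2 would get 1.
- c2: R compares 2, 9, 1, 7 and picks B; Player 2 would get 5.
- c3: R compares 1, 7, 1, 5 and picks B; Player 2 would get 1.
Among 1, 5, 1, the best is 5 at c2. Subgame-perfect outcome: (B, c2) with payoffs (9, 5).

9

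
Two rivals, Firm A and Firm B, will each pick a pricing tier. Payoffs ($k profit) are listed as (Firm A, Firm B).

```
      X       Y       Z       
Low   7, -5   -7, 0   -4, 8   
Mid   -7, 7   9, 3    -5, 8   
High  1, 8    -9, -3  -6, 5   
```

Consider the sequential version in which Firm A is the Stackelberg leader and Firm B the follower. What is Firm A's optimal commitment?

High

Solve by backward induction (Firm A leads).
- Low → Firm B plays Z (best of -5, 0, 8); Firm A gets -4.
- Mid → Firm B plays Z (best of 7, 3, 8); Firm A gets -5.
- High → Firm B plays X (best of 8, -3, 5); Firm A gets 1.
Firm A's induced payoffs are -4, -5, 1, so Firm A commits to High. Subgame-perfect outcome: (High, X) with payoffs (1, 8).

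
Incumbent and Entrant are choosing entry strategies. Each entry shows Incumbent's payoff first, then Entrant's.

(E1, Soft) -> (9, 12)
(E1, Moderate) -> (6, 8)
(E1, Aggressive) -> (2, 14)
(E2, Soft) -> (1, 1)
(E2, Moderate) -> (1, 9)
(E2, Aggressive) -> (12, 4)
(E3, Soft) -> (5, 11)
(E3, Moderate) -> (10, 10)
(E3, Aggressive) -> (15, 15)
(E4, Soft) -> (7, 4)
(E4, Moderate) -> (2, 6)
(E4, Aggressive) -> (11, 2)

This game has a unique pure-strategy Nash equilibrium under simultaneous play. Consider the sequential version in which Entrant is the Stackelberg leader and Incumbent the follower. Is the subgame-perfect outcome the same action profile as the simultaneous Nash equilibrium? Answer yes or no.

yes

Work backward from Incumbent's decision.
- Soft → Incumbent plays E1 (best of 9, 1, 5, 7); Entrant gets 12.
- Moderate → Incumbent plays E3 (best of 6, 1, 10, 2); Entrant gets 10.
- Aggressive → Incumbent plays E3 (best of 2, 12, 15, 11); Entrant gets 15.
Entrant's induced payoffs are 12, 10, 15, so Entrant commits to Aggressive. Subgame-perfect outcome: (E3, Aggressive) with payoffs (15, 15).
Under simultaneous play:
Incumbent's best replies: Soft→E1; Moderate→E3; Aggressive→E3.
Entrant's best replies: E1→Aggressive; E2→Moderate; E3→Aggressive; E4→Moderate.
The unique mutual best reply is (E3, Aggressive), giving (15, 15).
Sequential outcome (E3, Aggressive) coincides with the Nash profile (E3, Aggressive).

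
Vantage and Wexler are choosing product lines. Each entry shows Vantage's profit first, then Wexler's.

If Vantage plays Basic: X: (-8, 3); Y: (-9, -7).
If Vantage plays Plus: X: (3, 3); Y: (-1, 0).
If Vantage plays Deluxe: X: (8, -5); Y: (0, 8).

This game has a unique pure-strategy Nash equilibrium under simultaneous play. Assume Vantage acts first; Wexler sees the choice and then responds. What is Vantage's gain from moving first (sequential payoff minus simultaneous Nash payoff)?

3

Wexler best-responds to each possible Vantage move:
- Basic: Wexler compares 3, -7 and picks X; Vantage would get -8.
- Plus: Wexler compares 3, 0 and picks X; Vantage would get 3.
- Deluxe: Wexler compares -5, 8 and picks Y; Vantage would get 0.
Among -8, 3, 0, the best is 3 at Plus. Subgame-perfect outcome: (Plus, X) with payoffs (3, 3).
Under simultaneous play:
Vantage's best replies: X→Deluxe; Y→Deluxe.
Wexler's best replies: Basic→X; Plus→X; Deluxe→Y.
Only (Deluxe, Y) has each player best-responding; Nash payoffs (0, 8).
Vantage's commitment gain: 3 − 0 = 3.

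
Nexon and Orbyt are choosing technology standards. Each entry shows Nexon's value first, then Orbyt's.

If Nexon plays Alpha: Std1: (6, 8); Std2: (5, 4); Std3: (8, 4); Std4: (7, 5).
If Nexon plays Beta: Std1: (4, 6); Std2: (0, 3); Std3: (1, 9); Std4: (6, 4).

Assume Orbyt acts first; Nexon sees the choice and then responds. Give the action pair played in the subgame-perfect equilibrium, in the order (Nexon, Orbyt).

(Alpha, Std1)

Work backward from Nexon's decision.
- Std1 → Nexon plays Alpha (best of 6, 4); Orbyt gets 8.
- Std2 → Nexon plays Alpha (best of 5, 0); Orbyt gets 4.
- Std3 → Nexon plays Alpha (best of 8, 1); Orbyt gets 4.
- Std4 → Nexon plays Alpha (best of 7, 6); Orbyt gets 5.
Maximizing over 8, 4, 4, 5, Orbyt chooses Std1. Subgame-perfect outcome: (Alpha, Std1) with payoffs (6, 8).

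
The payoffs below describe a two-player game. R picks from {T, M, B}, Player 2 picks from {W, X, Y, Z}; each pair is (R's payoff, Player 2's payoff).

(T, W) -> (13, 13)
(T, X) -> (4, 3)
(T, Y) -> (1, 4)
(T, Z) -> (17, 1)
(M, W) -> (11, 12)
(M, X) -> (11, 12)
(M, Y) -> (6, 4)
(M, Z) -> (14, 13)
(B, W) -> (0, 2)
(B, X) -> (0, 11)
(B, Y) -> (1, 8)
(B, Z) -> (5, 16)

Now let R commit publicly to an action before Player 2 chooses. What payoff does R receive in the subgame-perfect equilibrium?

14

Work backward from Player 2's decision.
- T → Player 2 plays W (best of 13, 3, 4, 1); R gets 13.
- M → Player 2 plays Z (best of 12, 12, 4, 13); R gets 14.
- B → Player 2 plays Z (best of 2, 11, 8, 16); R gets 5.
Among 13, 14, 5, the best is 14 at M. Subgame-perfect outcome: (M, Z) with payoffs (14, 13).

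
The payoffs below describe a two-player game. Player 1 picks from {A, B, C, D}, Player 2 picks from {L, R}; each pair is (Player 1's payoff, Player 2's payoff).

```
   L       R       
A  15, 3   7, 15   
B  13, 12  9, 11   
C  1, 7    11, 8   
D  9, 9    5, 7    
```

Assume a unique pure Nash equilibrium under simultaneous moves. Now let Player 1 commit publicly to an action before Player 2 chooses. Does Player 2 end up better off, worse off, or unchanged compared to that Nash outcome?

Work backward from Player 2's decision.
- A: BR = R, leader payoff 7.
- B: BR = L, leader payoff 13.
- C: BR = R, leader payoff 11.
- D: BR = L, leader payoff 9.
Maximizing over 7, 13, 11, 9, Player 1 chooses B. Subgame-perfect outcome: (B, L) with payoffs (13, 12).
For the simultaneous game, intersect best replies.
Player 1's best replies: L→A; R→C.
Player 2's best replies: A→R; B→L; C→R; D→L.
The unique mutual best reply is (C, R), giving (11, 8).
Player 2 earns 12 sequentially versus 8 at the Nash outcome: better off.

better off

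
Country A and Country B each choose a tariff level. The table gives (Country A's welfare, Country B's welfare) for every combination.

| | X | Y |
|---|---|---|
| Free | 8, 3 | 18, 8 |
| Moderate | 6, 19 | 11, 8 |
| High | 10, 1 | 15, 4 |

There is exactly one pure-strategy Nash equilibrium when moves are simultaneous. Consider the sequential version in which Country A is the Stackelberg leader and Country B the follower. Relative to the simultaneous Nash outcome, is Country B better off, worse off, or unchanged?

unchanged

Work backward from Country B's decision.
- Free → Country B plays Y (best of 3, 8); Country A gets 18.
- Moderate → Country B plays X (best of 19, 8); Country A gets 6.
- High → Country B plays Y (best of 1, 4); Country A gets 15.
Among 18, 6, 15, the best is 18 at Free. Subgame-perfect outcome: (Free, Y) with payoffs (18, 8).
Now find the simultaneous Nash equilibrium.
Country A's best replies: X→High; Y→Free.
Country B's best replies: Free→Y; Moderate→X; High→Y.
Only (Free, Y) has each player best-responding; Nash payoffs (18, 8).
Country B earns 8 sequentially versus 8 at the Nash outcome: unchanged.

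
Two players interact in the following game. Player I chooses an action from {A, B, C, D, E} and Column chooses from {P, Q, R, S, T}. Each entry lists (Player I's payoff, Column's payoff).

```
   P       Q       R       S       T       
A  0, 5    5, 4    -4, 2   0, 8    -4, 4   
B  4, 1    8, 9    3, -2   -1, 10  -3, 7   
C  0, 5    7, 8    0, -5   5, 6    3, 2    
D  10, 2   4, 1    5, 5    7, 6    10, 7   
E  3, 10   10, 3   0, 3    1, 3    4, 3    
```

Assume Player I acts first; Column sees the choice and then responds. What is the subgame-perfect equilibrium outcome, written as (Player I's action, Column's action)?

Work backward from Column's decision.
- A → Column plays S (best of 5, 4, 2, 8, 4); Player I gets 0.
- B → Column plays S (best of 1, 9, -2, 10, 7); Player I gets -1.
- C → Column plays Q (best of 5, 8, -5, 6, 2); Player I gets 7.
- D → Column plays T (best of 2, 1, 5, 6, 7); Player I gets 10.
- E → Column plays P (best of 10, 3, 3, 3, 3); Player I gets 3.
Player I's induced payoffs are 0, -1, 7, 10, 3, so Player I commits to D. Subgame-perfect outcome: (D, T) with payoffs (10, 7).

(D, T)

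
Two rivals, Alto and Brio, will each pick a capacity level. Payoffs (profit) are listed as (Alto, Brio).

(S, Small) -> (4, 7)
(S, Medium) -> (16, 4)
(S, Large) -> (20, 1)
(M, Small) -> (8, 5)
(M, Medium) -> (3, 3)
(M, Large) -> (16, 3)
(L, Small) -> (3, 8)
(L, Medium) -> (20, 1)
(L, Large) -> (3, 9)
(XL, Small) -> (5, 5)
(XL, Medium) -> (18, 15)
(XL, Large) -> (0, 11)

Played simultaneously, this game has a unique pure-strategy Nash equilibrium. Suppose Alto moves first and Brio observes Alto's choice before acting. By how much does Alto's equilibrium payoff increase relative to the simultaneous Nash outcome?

Solve by backward induction (Alto leads).
- S: Brio compares 7, 4, 1 and picks Small; Alto would get 4.
- M: Brio compares 5, 3, 3 and picks Small; Alto would get 8.
- L: Brio compares 8, 1, 9 and picks Large; Alto would get 3.
- XL: Brio compares 5, 15, 11 and picks Medium; Alto would get 18.
Maximizing over 4, 8, 3, 18, Alto chooses XL. Subgame-perfect outcome: (XL, Medium) with payoffs (18, 15).
For the simultaneous game, intersect best replies.
Alto's best replies: Small→M; Medium→L; Large→S.
Brio's best replies: S→Small; M→Small; L→Large; XL→Medium.
The unique mutual best reply is (M, Small), giving (8, 5).
Alto's commitment gain: 18 − 8 = 10.

10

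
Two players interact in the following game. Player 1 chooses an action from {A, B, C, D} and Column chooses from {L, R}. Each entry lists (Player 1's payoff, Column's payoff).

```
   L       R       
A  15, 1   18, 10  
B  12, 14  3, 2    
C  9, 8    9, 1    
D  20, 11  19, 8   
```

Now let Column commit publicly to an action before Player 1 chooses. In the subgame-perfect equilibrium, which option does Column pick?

L

Backward induction with Column moving first.
- L: BR = D, leader payoff 11.
- R: BR = D, leader payoff 8.
Maximizing over 11, 8, Column chooses L. Subgame-perfect outcome: (D, L) with payoffs (20, 11).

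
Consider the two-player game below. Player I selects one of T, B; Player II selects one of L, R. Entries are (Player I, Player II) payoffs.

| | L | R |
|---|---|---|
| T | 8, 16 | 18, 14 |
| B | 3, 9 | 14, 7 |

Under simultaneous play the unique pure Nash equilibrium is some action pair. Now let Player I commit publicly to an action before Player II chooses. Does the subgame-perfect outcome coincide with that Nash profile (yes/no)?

yes

Solve by backward induction (Player I leads).
- T: BR = L, leader payoff 8.
- B: BR = L, leader payoff 3.
Player I's induced payoffs are 8, 3, so Player I commits to T. Subgame-perfect outcome: (T, L) with payoffs (8, 16).
For the simultaneous game, intersect best replies.
Player I's best replies: L→T; R→T.
Player II's best replies: T→L; B→L.
The unique mutual best reply is (T, L), giving (8, 16).
Sequential outcome (T, L) coincides with the Nash profile (T, L).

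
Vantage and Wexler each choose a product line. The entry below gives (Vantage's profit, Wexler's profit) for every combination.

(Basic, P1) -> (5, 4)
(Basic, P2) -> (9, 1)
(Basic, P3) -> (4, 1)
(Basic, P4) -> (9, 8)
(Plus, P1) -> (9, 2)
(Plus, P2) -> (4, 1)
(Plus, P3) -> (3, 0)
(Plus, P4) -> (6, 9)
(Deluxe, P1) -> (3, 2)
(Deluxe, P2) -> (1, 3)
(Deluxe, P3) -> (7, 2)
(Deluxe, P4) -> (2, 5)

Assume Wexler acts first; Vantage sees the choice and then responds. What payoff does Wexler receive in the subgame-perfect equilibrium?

8

Backward induction with Wexler moving first.
- P1 → Vantage plays Plus (best of 5, 9, 3); Wexler gets 2.
- P2 → Vantage plays Basic (best of 9, 4, 1); Wexler gets 1.
- P3 → Vantage plays Deluxe (best of 4, 3, 7); Wexler gets 2.
- P4 → Vantage plays Basic (best of 9, 6, 2); Wexler gets 8.
Wexler's induced payoffs are 2, 1, 2, 8, so Wexler commits to P4. Subgame-perfect outcome: (Basic, P4) with payoffs (9, 8).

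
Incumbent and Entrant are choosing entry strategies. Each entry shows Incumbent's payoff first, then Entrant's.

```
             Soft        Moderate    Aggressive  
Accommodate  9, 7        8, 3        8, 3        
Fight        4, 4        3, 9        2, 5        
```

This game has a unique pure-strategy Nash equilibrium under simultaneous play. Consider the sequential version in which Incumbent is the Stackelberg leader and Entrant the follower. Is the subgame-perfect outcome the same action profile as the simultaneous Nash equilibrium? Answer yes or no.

Solve by backward induction (Incumbent leads).
- Accommodate: BR = Soft, leader payoff 9.
- Fight: BR = Moderate, leader payoff 3.
Incumbent's induced payoffs are 9, 3, so Incumbent commits to Accommodate. Subgame-perfect outcome: (Accommodate, Soft) with payoffs (9, 7).
For the simultaneous game, intersect best replies.
Incumbent's best replies: Soft→Accommodate; Moderate→Accommodate; Aggressive→Accommodate.
Entrant's best replies: Accommodate→Soft; Fight→Moderate.
The unique mutual best reply is (Accommodate, Soft), giving (9, 7).
Sequential outcome (Accommodate, Soft) coincides with the Nash profile (Accommodate, Soft).

yes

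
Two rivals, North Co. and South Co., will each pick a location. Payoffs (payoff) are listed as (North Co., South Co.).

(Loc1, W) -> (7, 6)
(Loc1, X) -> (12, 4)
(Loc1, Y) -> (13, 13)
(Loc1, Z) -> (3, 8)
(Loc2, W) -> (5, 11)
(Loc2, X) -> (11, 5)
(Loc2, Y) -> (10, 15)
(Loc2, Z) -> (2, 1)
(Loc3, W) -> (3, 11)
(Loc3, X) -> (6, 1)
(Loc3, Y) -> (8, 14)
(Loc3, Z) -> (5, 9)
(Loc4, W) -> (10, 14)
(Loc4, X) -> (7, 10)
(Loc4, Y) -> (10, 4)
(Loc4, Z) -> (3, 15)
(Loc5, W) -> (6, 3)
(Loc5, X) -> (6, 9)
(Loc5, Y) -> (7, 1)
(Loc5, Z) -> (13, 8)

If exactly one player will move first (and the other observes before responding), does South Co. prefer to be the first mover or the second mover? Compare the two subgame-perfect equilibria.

first

If North Co. leads: South Co.'s best replies are Loc1→Y, Loc2→Y, Loc3→Y, Loc4→Z, Loc5→X; North Co.'s induced payoffs 13, 10, 8, 3, 6; outcome (Loc1, Y), payoffs (13, 13).
If South Co. leads: North Co.'s best replies are W→Loc4, X→Loc1, Y→Loc1, Z→Loc5; South Co.'s induced payoffs 14, 4, 13, 8; outcome (Loc4, W), payoffs (10, 14).
South Co. gets 14 moving first and 13 moving second, so South Co. prefers to move first.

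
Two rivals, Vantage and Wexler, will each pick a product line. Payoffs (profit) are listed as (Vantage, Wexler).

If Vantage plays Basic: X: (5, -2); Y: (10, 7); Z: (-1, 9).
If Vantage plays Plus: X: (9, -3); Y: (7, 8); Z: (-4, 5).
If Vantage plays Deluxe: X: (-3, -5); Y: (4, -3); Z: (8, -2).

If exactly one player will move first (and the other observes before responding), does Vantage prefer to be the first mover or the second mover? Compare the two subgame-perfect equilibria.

If Vantage leads: Wexler's best replies are Basic→Z, Plus→Y, Deluxe→Z; Vantage's induced payoffs -1, 7, 8; outcome (Deluxe, Z), payoffs (8, -2).
If Wexler leads: Vantage's best replies are X→Plus, Y→Basic, Z→Deluxe; Wexler's induced payoffs -3, 7, -2; outcome (Basic, Y), payoffs (10, 7).
Vantage gets 8 moving first and 10 moving second, so Vantage prefers to move second.

second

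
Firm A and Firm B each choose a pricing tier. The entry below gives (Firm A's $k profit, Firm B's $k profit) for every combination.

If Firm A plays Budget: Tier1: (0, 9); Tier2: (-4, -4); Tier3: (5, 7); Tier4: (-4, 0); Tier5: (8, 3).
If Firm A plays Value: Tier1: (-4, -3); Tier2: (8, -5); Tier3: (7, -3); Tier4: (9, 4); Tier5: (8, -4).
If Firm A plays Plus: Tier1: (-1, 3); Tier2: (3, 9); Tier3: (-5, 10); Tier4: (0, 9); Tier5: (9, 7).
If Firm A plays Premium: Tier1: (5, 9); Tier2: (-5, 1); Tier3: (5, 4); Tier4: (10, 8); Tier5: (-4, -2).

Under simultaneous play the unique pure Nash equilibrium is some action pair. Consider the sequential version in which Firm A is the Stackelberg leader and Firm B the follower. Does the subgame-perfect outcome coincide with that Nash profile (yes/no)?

no

Solve by backward induction (Firm A leads).
- Budget: Firm B compares 9, -4, 7, 0, 3 and picks Tier1; Firm A would get 0.
- Value: Firm B compares -3, -5, -3, 4, -4 and picks Tier4; Firm A would get 9.
- Plus: Firm B compares 3, 9, 10, 9, 7 and picks Tier3; Firm A would get -5.
- Premium: Firm B compares 9, 1, 4, 8, -2 and picks Tier1; Firm A would get 5.
Firm A's induced payoffs are 0, 9, -5, 5, so Firm A commits to Value. Subgame-perfect outcome: (Value, Tier4) with payoffs (9, 4).
Under simultaneous play:
Firm A's best replies: Tier1→Premium; Tier2→Value; Tier3→Value; Tier4→Premium; Tier5→Plus.
Firm B's best replies: Budget→Tier1; Value→Tier4; Plus→Tier3; Premium→Tier1.
Only (Premium, Tier1) has each player best-responding; Nash payoffs (5, 9).
Sequential outcome (Value, Tier4) differs from the Nash profile (Premium, Tier1).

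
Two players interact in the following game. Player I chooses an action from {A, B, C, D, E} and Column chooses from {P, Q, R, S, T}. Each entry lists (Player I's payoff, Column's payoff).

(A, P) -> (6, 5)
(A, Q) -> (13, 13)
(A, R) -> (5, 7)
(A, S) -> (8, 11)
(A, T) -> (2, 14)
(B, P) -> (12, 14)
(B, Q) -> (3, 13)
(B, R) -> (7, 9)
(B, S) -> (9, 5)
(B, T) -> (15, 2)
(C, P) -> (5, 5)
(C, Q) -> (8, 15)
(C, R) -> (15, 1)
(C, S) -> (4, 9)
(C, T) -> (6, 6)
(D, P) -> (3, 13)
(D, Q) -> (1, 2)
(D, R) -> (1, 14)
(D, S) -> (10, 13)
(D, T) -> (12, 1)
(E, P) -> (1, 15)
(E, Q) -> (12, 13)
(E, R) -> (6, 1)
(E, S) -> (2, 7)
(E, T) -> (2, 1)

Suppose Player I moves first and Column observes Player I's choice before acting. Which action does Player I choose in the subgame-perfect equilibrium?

Work backward from Column's decision.
- A → Column plays T (best of 5, 13, 7, 11, 14); Player I gets 2.
- B → Column plays P (best of 14, 13, 9, 5, 2); Player I gets 12.
- C → Column plays Q (best of 5, 15, 1, 9, 6); Player I gets 8.
- D → Column plays R (best of 13, 2, 14, 13, 1); Player I gets 1.
- E → Column plays P (best of 15, 13, 1, 7, 1); Player I gets 1.
Player I's induced payoffs are 2, 12, 8, 1, 1, so Player I commits to B. Subgame-perfect outcome: (B, P) with payoffs (12, 14).

B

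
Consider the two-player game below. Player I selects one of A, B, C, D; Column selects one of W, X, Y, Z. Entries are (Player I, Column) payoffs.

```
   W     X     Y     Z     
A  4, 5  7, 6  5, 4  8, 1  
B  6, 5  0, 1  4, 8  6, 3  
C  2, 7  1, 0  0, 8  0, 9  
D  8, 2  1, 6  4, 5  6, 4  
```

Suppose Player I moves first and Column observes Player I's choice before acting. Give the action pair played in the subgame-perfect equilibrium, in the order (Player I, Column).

(A, X)

Solve by backward induction (Player I leads).
- A: Column compares 5, 6, 4, 1 and picks X; Player I would get 7.
- B: Column compares 5, 1, 8, 3 and picks Y; Player I would get 4.
- C: Column compares 7, 0, 8, 9 and picks Z; Player I would get 0.
- D: Column compares 2, 6, 5, 4 and picks X; Player I would get 1.
Among 7, 4, 0, 1, the best is 7 at A. Subgame-perfect outcome: (A, X) with payoffs (7, 6).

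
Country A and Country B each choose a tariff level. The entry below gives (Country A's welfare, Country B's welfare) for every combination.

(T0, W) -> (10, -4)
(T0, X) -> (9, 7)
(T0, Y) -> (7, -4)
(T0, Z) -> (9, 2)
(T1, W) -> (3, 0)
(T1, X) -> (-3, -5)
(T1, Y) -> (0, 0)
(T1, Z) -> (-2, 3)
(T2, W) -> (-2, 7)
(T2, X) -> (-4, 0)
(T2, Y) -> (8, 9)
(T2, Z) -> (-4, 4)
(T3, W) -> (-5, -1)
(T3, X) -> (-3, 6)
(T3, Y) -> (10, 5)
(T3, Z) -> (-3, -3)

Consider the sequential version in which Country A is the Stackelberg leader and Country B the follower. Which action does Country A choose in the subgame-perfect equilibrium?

Backward induction with Country A moving first.
- T0: Country B compares -4, 7, -4, 2 and picks X; Country A would get 9.
- T1: Country B compares 0, -5, 0, 3 and picks Z; Country A would get -2.
- T2: Country B compares 7, 0, 9, 4 and picks Y; Country A would get 8.
- T3: Country B compares -1, 6, 5, -3 and picks X; Country A would get -3.
Country A's induced payoffs are 9, -2, 8, -3, so Country A commits to T0. Subgame-perfect outcome: (T0, X) with payoffs (9, 7).

T0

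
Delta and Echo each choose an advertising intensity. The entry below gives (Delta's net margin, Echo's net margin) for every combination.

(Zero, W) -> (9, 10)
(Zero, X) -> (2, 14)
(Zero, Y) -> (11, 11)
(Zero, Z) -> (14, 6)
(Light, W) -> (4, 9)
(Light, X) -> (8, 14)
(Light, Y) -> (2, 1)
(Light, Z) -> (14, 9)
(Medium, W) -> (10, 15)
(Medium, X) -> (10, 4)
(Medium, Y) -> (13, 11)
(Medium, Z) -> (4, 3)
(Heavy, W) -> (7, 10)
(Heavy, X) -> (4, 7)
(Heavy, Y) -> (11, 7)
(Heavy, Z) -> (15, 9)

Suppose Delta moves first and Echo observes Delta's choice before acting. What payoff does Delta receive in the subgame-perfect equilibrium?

10

Solve by backward induction (Delta leads).
- Zero: BR = X, leader payoff 2.
- Light: BR = X, leader payoff 8.
- Medium: BR = W, leader payoff 10.
- Heavy: BR = W, leader payoff 7.
Among 2, 8, 10, 7, the best is 10 at Medium. Subgame-perfect outcome: (Medium, W) with payoffs (10, 15).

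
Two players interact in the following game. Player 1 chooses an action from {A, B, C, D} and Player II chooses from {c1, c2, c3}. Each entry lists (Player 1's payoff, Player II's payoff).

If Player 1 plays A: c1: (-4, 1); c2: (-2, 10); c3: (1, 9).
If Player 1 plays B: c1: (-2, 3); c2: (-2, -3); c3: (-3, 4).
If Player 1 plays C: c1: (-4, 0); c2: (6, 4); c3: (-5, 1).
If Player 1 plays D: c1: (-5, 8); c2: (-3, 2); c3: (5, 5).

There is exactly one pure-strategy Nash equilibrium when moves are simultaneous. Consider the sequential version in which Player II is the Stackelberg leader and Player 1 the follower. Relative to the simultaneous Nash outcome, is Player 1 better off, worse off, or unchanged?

Player 1 best-responds to each possible Player II move:
- c1 → Player 1 plays B (best of -4, -2, -4, -5); Player II gets 3.
- c2 → Player 1 plays C (best of -2, -2, 6, -3); Player II gets 4.
- c3 → Player 1 plays D (best of 1, -3, -5, 5); Player II gets 5.
Maximizing over 3, 4, 5, Player II chooses c3. Subgame-perfect outcome: (D, c3) with payoffs (5, 5).
For the simultaneous game, intersect best replies.
Player 1's best replies: c1→B; c2→C; c3→D.
Player II's best replies: A→c2; B→c3; C→c2; D→c1.
Only (C, c2) has each player best-responding; Nash payoffs (6, 4).
Player 1 earns 5 sequentially versus 6 at the Nash outcome: worse off.

worse off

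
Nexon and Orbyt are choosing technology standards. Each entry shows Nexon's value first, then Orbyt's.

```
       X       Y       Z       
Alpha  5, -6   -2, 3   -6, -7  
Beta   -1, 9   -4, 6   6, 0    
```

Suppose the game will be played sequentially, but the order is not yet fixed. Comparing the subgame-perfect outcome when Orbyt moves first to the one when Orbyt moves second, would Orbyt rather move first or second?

second

If Nexon leads: Orbyt's best replies are Alpha→Y, Beta→X; Nexon's induced payoffs -2, -1; outcome (Beta, X), payoffs (-1, 9).
If Orbyt leads: Nexon's best replies are X→Alpha, Y→Alpha, Z→Beta; Orbyt's induced payoffs -6, 3, 0; outcome (Alpha, Y), payoffs (-2, 3).
Orbyt gets 3 moving first and 9 moving second, so Orbyt prefers to move second.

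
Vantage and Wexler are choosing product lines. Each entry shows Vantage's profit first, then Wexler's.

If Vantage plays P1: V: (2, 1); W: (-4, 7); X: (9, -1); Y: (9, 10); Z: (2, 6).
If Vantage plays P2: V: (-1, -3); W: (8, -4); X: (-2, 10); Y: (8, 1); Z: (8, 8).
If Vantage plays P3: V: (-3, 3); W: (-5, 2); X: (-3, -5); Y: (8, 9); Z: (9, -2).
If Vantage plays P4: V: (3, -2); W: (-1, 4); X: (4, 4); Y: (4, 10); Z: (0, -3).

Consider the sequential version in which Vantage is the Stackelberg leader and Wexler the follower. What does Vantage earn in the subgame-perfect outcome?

Backward induction with Vantage moving first.
- P1: Wexler compares 1, 7, -1, 10, 6 and picks Y; Vantage would get 9.
- P2: Wexler compares -3, -4, 10, 1, 8 and picks X; Vantage would get -2.
- P3: Wexler compares 3, 2, -5, 9, -2 and picks Y; Vantage would get 8.
- P4: Wexler compares -2, 4, 4, 10, -3 and picks Y; Vantage would get 4.
Maximizing over 9, -2, 8, 4, Vantage chooses P1. Subgame-perfect outcome: (P1, Y) with payoffs (9, 10).

9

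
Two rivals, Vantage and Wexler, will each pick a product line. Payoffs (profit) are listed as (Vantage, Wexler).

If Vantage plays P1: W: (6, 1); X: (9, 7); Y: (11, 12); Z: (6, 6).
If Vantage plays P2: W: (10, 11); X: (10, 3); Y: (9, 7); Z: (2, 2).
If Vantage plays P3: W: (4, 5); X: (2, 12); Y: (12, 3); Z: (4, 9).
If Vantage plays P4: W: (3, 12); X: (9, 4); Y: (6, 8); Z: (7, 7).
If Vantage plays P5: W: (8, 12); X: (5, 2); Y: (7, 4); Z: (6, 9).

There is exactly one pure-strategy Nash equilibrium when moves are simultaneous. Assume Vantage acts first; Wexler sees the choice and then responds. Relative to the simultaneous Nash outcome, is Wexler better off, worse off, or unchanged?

Solve by backward induction (Vantage leads).
- P1 → Wexler plays Y (best of 1, 7, 12, 6); Vantage gets 11.
- P2 → Wexler plays W (best of 11, 3, 7, 2); Vantage gets 10.
- P3 → Wexler plays X (best of 5, 12, 3, 9); Vantage gets 2.
- P4 → Wexler plays W (best of 12, 4, 8, 7); Vantage gets 3.
- P5 → Wexler plays W (best of 12, 2, 4, 9); Vantage gets 8.
Maximizing over 11, 10, 2, 3, 8, Vantage chooses P1. Subgame-perfect outcome: (P1, Y) with payoffs (11, 12).
For the simultaneous game, intersect best replies.
Vantage's best replies: W→P2; X→P2; Y→P3; Z→P4.
Wexler's best replies: P1→Y; P2→W; P3→X; P4→W; P5→W.
The unique mutual best reply is (P2, W), giving (10, 11).
Wexler earns 12 sequentially versus 11 at the Nash outcome: better off.

better off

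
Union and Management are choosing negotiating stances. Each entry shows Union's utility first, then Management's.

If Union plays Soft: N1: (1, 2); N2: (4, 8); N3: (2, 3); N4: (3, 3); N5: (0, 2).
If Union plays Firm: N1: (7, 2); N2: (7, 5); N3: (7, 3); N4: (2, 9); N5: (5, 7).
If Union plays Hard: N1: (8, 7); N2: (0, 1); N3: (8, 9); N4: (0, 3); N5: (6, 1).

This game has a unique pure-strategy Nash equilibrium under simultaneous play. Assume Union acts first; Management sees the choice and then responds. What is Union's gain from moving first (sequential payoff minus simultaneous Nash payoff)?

0

Backward induction with Union moving first.
- Soft: BR = N2, leader payoff 4.
- Firm: BR = N4, leader payoff 2.
- Hard: BR = N3, leader payoff 8.
Maximizing over 4, 2, 8, Union chooses Hard. Subgame-perfect outcome: (Hard, N3) with payoffs (8, 9).
For the simultaneous game, intersect best replies.
Union's best replies: N1→Hard; N2→Firm; N3→Hard; N4→Soft; N5→Hard.
Management's best replies: Soft→N2; Firm→N4; Hard→N3.
The unique mutual best reply is (Hard, N3), giving (8, 9).
Union's commitment gain: 8 − 8 = 0.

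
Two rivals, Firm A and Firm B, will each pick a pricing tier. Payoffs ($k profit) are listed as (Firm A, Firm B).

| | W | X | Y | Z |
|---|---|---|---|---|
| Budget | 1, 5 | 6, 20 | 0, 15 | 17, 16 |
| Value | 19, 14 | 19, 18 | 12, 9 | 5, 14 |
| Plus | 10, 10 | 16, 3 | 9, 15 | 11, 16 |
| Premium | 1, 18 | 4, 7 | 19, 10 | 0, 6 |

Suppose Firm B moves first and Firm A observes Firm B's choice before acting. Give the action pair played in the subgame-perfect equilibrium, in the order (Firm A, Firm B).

Backward induction with Firm B moving first.
- W: BR = Value, leader payoff 14.
- X: BR = Value, leader payoff 18.
- Y: BR = Premium, leader payoff 10.
- Z: BR = Budget, leader payoff 16.
Maximizing over 14, 18, 10, 16, Firm B chooses X. Subgame-perfect outcome: (Value, X) with payoffs (19, 18).

(Value, X)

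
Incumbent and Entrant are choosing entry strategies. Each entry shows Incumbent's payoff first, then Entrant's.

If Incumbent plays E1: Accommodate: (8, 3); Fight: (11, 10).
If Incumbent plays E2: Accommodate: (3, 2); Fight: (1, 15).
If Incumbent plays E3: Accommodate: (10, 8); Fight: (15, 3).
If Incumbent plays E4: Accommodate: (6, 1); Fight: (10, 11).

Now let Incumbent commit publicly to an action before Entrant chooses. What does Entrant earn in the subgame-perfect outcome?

10

Work backward from Entrant's decision.
- E1: BR = Fight, leader payoff 11.
- E2: BR = Fight, leader payoff 1.
- E3: BR = Accommodate, leader payoff 10.
- E4: BR = Fight, leader payoff 10.
Maximizing over 11, 1, 10, 10, Incumbent chooses E1. Subgame-perfect outcome: (E1, Fight) with payoffs (11, 10).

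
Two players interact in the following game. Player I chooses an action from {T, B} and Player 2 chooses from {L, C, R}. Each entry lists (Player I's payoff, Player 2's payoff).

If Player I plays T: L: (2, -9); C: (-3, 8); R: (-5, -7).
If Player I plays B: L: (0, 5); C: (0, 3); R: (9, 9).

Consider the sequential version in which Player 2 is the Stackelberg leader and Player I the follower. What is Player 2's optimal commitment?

R

Work backward from Player I's decision.
- L: Player I compares 2, 0 and picks T; Player 2 would get -9.
- C: Player I compares -3, 0 and picks B; Player 2 would get 3.
- R: Player I compares -5, 9 and picks B; Player 2 would get 9.
Player 2's induced payoffs are -9, 3, 9, so Player 2 commits to R. Subgame-perfect outcome: (B, R) with payoffs (9, 9).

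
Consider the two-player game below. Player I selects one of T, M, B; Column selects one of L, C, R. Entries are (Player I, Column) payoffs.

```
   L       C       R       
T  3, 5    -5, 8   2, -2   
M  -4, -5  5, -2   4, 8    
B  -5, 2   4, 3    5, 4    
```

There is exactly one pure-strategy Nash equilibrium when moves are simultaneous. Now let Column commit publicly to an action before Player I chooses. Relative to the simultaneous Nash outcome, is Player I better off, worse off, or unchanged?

worse off

Backward induction with Column moving first.
- L: Player I compares 3, -4, -5 and picks T; Column would get 5.
- C: Player I compares -5, 5, 4 and picks M; Column would get -2.
- R: Player I compares 2, 4, 5 and picks B; Column would get 4.
Column's induced payoffs are 5, -2, 4, so Column commits to L. Subgame-perfect outcome: (T, L) with payoffs (3, 5).
For the simultaneous game, intersect best replies.
Player I's best replies: L→T; C→M; R→B.
Column's best replies: T→C; M→R; B→R.
The unique mutual best reply is (B, R), giving (5, 4).
Player I earns 3 sequentially versus 5 at the Nash outcome: worse off.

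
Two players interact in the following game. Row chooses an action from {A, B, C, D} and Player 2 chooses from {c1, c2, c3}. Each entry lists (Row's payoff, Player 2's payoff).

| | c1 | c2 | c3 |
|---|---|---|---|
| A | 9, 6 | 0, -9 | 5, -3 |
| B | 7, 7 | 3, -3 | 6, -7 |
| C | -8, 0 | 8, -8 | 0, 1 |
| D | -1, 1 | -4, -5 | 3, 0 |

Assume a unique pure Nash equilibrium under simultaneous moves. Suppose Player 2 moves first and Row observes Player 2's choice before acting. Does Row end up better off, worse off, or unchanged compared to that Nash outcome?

Work backward from Row's decision.
- c1 → Row plays A (best of 9, 7, -8, -1); Player 2 gets 6.
- c2 → Row plays C (best of 0, 3, 8, -4); Player 2 gets -8.
- c3 → Row plays B (best of 5, 6, 0, 3); Player 2 gets -7.
Player 2's induced payoffs are 6, -8, -7, so Player 2 commits to c1. Subgame-perfect outcome: (A, c1) with payoffs (9, 6).
For the simultaneous game, intersect best replies.
Row's best replies: c1→A; c2→C; c3→B.
Player 2's best replies: A→c1; B→c1; C→c3; D→c1.
The unique mutual best reply is (A, c1), giving (9, 6).
Row earns 9 sequentially versus 9 at the Nash outcome: unchanged.

unchanged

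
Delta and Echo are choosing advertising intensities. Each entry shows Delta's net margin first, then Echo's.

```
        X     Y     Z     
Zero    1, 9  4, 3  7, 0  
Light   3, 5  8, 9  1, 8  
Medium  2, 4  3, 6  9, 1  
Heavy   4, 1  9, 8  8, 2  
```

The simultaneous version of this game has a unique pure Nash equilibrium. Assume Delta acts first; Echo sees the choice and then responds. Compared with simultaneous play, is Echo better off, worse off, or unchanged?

unchanged

Work backward from Echo's decision.
- Zero: Echo compares 9, 3, 0 and picks X; Delta would get 1.
- Light: Echo compares 5, 9, 8 and picks Y; Delta would get 8.
- Medium: Echo compares 4, 6, 1 and picks Y; Delta would get 3.
- Heavy: Echo compares 1, 8, 2 and picks Y; Delta would get 9.
Among 1, 8, 3, 9, the best is 9 at Heavy. Subgame-perfect outcome: (Heavy, Y) with payoffs (9, 8).
Under simultaneous play:
Delta's best replies: X→Heavy; Y→Heavy; Z→Medium.
Echo's best replies: Zero→X; Light→Y; Medium→Y; Heavy→Y.
Only (Heavy, Y) has each player best-responding; Nash payoffs (9, 8).
Echo earns 8 sequentially versus 8 at the Nash outcome: unchanged.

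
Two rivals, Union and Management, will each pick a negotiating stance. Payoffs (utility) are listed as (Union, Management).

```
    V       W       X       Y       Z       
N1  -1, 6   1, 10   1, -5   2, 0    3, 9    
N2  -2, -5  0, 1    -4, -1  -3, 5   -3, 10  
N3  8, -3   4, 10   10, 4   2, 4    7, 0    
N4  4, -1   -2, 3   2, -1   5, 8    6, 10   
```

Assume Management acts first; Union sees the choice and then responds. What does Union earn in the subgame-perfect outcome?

Backward induction with Management moving first.
- V: Union compares -1, -2, 8, 4 and picks N3; Management would get -3.
- W: Union compares 1, 0, 4, -2 and picks N3; Management would get 10.
- X: Union compares 1, -4, 10, 2 and picks N3; Management would get 4.
- Y: Union compares 2, -3, 2, 5 and picks N4; Management would get 8.
- Z: Union compares 3, -3, 7, 6 and picks N3; Management would get 0.
Maximizing over -3, 10, 4, 8, 0, Management chooses W. Subgame-perfect outcome: (N3, W) with payoffs (4, 10).

4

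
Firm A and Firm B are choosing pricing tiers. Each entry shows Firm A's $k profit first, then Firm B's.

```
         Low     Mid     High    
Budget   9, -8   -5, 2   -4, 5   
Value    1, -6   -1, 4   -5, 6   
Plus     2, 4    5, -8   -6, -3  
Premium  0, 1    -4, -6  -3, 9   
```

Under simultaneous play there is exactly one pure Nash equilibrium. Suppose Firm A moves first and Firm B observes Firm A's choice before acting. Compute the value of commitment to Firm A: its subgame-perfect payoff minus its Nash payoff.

Work backward from Firm B's decision.
- Budget: BR = High, leader payoff -4.
- Value: BR = High, leader payoff -5.
- Plus: BR = Low, leader payoff 2.
- Premium: BR = High, leader payoff -3.
Maximizing over -4, -5, 2, -3, Firm A chooses Plus. Subgame-perfect outcome: (Plus, Low) with payoffs (2, 4).
Now find the simultaneous Nash equilibrium.
Firm A's best replies: Low→Budget; Mid→Plus; High→Premium.
Firm B's best replies: Budget→High; Value→High; Plus→Low; Premium→High.
The unique mutual best reply is (Premium, High), giving (-3, 9).
Firm A's commitment gain: 2 − -3 = 5.

5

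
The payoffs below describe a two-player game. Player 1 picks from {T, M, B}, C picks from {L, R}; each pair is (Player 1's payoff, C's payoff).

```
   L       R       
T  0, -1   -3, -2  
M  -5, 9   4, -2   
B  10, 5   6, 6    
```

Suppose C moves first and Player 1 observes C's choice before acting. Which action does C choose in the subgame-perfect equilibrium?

Solve by backward induction (C leads).
- L: Player 1 compares 0, -5, 10 and picks B; C would get 5.
- R: Player 1 compares -3, 4, 6 and picks B; C would get 6.
Among 5, 6, the best is 6 at R. Subgame-perfect outcome: (B, R) with payoffs (6, 6).

R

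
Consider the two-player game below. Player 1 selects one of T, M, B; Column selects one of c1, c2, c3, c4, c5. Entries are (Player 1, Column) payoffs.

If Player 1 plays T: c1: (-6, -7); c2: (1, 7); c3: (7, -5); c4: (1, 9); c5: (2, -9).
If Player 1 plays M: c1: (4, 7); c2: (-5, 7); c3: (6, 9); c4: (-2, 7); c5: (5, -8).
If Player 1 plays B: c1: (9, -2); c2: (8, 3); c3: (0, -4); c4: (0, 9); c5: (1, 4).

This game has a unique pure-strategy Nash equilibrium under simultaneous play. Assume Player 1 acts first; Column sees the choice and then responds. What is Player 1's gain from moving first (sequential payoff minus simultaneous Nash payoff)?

5

Column best-responds to each possible Player 1 move:
- T → Column plays c4 (best of -7, 7, -5, 9, -9); Player 1 gets 1.
- M → Column plays c3 (best of 7, 7, 9, 7, -8); Player 1 gets 6.
- B → Column plays c4 (best of -2, 3, -4, 9, 4); Player 1 gets 0.
Player 1's induced payoffs are 1, 6, 0, so Player 1 commits to M. Subgame-perfect outcome: (M, c3) with payoffs (6, 9).
Under simultaneous play:
Player 1's best replies: c1→B; c2→B; c3→T; c4→T; c5→M.
Column's best replies: T→c4; M→c3; B→c4.
Only (T, c4) has each player best-responding; Nash payoffs (1, 9).
Player 1's commitment gain: 6 − 1 = 5.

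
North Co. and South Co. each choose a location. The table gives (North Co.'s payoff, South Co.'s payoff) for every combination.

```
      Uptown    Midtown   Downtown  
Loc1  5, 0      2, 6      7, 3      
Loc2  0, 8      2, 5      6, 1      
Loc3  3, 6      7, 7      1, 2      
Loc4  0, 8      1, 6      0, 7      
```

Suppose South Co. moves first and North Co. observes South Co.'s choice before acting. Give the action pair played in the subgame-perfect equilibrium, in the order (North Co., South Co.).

(Loc3, Midtown)

Work backward from North Co.'s decision.
- Uptown: North Co. compares 5, 0, 3, 0 and picks Loc1; South Co. would get 0.
- Midtown: North Co. compares 2, 2, 7, 1 and picks Loc3; South Co. would get 7.
- Downtown: North Co. compares 7, 6, 1, 0 and picks Loc1; South Co. would get 3.
South Co.'s induced payoffs are 0, 7, 3, so South Co. commits to Midtown. Subgame-perfect outcome: (Loc3, Midtown) with payoffs (7, 7).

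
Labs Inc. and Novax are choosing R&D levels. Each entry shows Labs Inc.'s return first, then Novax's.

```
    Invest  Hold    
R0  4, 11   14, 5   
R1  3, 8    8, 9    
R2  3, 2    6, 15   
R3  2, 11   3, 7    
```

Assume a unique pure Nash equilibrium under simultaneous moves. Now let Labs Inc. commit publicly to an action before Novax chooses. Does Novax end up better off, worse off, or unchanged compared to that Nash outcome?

worse off

Work backward from Novax's decision.
- R0 → Novax plays Invest (best of 11, 5); Labs Inc. gets 4.
- R1 → Novax plays Hold (best of 8, 9); Labs Inc. gets 8.
- R2 → Novax plays Hold (best of 2, 15); Labs Inc. gets 6.
- R3 → Novax plays Invest (best of 11, 7); Labs Inc. gets 2.
Among 4, 8, 6, 2, the best is 8 at R1. Subgame-perfect outcome: (R1, Hold) with payoffs (8, 9).
For the simultaneous game, intersect best replies.
Labs Inc.'s best replies: Invest→R0; Hold→R0.
Novax's best replies: R0→Invest; R1→Hold; R2→Hold; R3→Invest.
Only (R0, Invest) has each player best-responding; Nash payoffs (4, 11).
Novax earns 9 sequentially versus 11 at the Nash outcome: worse off.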